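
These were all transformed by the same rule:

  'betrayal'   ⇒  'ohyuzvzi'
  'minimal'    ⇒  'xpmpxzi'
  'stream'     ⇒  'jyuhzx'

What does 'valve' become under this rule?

b(1)→o(14) and e(4)→h(7) fit y≡15x+25 (mod 26); the inverse of 15 mod 26 is 7. This is an affine cipher: with a=0,…,z=25, each position x becomes (15x+25) mod 26.
On valve: v(21)→15·21+25≡2=c; a(0)→15·0+25≡25=z; l(11)→15·11+25≡8=i; v(21)→15·21+25≡2=c; e(4)→15·4+25≡7=h (all mod 26).

czich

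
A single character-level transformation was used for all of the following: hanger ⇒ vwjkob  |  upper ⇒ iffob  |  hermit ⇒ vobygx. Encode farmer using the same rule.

h(7)→v(21) and a(0)→w(22) fit y≡11x+22 (mod 26); the inverse of 11 mod 26 is 19. Each letter's alphabet position (a=0..z=25) is mapped through 11·x+22 mod 26 — an affine cipher.
For farmer: f(5)→11·5+22≡25=z; a(0)→11·0+22≡22=w; r(17)→11·17+22≡1=b; m(12)→11·12+22≡24=y; e(4)→11·4+22≡14=o; r(17)→11·17+22≡1=b (all mod 26).

zwbyob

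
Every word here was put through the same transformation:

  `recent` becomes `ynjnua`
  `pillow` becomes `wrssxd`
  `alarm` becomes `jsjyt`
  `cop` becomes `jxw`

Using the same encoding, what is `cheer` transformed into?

jonny

Vowels shift forward by 9 and consonants shift forward by 7.
Applying it to cheer: c(cons)+7=j, h(cons)+7=o, e(vowel)+9=n, e(vowel)+9=n, r(cons)+7=y.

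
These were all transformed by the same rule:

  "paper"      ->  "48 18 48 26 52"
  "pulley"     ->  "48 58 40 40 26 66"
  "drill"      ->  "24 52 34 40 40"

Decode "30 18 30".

gag

p(#16)→48 and a(#1)→18: differences scale by 2, so n = 2·pos + 16. The formula is n = 2×(alphabet index, a=1) + 16.
Decoding 30 18 30: 30→(30−16)÷2=7=g, 18→(18−16)÷2=1=a, 30→(30−16)÷2=7=g.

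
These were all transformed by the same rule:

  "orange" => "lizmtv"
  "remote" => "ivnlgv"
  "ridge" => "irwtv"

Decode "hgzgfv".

Each pair mirrors across the alphabet (o↔l, r↔i, a↔z): positions sum to 25. This is the alphabet-reversal cipher (Atbash): a becomes z, b becomes y, etc.
Undoing it on hgzgfv: h↔s, g↔t, z↔a, g↔t, f↔u, v↔e.

statue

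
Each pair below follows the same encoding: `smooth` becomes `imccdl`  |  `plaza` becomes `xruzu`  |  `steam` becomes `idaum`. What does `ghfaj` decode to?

index

s(18)→i(8) and m(12)→m(12) fit y≡21x+20 (mod 26); the inverse of 21 mod 26 is 5. Treating letters as 0–25, the rule is x ↦ 21x + 20 (mod 26).
Decoding ghfaj: g(6)→5·(6−20)≡8=i; h(7)→5·(7−20)≡13=n; f(5)→5·(5−20)≡3=d; a(0)→5·(0−20)≡4=e; j(9)→5·(9−20)≡23=x (all mod 26).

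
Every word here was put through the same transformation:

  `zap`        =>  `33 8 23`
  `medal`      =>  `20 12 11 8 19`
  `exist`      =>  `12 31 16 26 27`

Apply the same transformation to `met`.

z is letter #26 and maps to 33: an offset of 7. Letters become their 1-based position plus 7 (so a→8, b→9, …).
For met: m=13→20, e=5→12, t=20→27.

20 12 27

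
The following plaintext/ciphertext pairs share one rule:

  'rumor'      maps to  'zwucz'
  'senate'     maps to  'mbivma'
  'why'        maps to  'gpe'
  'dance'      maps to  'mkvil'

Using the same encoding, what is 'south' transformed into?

pbcwa

The output letters match the input read backwards, each shifted +8: rumor reversed is romur. The word is reversed, then every letter is shifted forward by 8.
On south: reverse → htuos; then shift: h+8=p, t+8=b, u+8=c, o+8=w, s+8=a.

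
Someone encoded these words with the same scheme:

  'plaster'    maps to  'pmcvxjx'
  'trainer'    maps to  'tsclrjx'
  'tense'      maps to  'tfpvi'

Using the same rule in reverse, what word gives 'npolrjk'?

nominee

In plaster: p→p is +0, l→m is +1, a→c is +2, s→v is +3 — the shift increases by 1 each position. The shift increases by 1 at each position, starting from +0: 0, 1, 2, ….
Decoding npolrjk: n−0=n, p−1=o, o−2=m, l−3=i, r−4=n, j−5=e, k−6=e.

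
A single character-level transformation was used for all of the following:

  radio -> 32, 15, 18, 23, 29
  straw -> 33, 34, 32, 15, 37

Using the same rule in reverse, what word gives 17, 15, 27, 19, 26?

r is letter #18 and maps to 32: an offset of 14. Each letter is replaced by its alphabet position (a=1..z=26) + 14.
Decoding 17, 15, 27, 19, 26: 17→(17−14)÷1=3=c, 15→(15−14)÷1=1=a, 27→(27−14)÷1=13=m, 19→(19−14)÷1=5=e, 26→(26−14)÷1=12=l.

camel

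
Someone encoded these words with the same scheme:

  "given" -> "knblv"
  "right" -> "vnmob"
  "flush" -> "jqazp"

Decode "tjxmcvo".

In given: g→k is +4, i→n is +5, v→b is +6, e→l is +7 — the shift increases by 1 each position. The shift increases by 1 at each position, starting from +4: 4, 5, 6, ….
Undoing it on tjxmcvo: t−4=p, j−5=e, x−6=r, m−7=f, c−8=u, v−9=m, o−10=e.

perfume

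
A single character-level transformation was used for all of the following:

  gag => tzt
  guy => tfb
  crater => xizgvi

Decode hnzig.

smart

Each letter is replaced by its mirror in the alphabet: a↔z, b↔y, c↔x, and so on (the Atbash cipher).
Reversing it on hnzig: h↔s, n↔m, z↔a, i↔r, g↔t.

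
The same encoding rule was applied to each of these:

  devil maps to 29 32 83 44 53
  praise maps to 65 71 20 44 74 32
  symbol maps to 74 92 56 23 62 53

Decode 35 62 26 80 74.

d(#4)→29 and e(#5)→32: differences scale by 3, so n = 3·pos + 17. With a=1..z=26, the number is 3·pos + 17.
Undoing it on 35 62 26 80 74: 35→(35−17)÷3=6=f, 62→(62−17)÷3=15=o, 26→(26−17)÷3=3=c, 80→(80−17)÷3=21=u, 74→(74−17)÷3=19=s.

focus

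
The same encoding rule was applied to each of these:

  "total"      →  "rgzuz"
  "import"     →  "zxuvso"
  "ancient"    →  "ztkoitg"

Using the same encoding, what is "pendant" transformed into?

ztgjtkv

Read the word backwards and shift each letter +6.
For pendant: reverse → tnadnep; then shift: t+6=z, n+6=t, a+6=g, d+6=j, n+6=t, e+6=k, p+6=v.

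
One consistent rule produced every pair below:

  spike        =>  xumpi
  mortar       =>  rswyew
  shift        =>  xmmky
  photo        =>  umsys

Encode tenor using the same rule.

The shift depends on letter class: consonant s→x is +5, but vowel i→m is +4. The rule splits by letter class: vowels +4, consonants +5.
Applying it to tenor: t(cons)+5=y, e(vowel)+4=i, n(cons)+5=s, o(vowel)+4=s, r(cons)+5=w.

yissw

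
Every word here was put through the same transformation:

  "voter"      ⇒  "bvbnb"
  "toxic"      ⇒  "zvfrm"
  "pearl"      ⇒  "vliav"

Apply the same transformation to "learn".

rliax

Each letter shifts forward by (position + 6), i.e. 6, 7, 8, … — the shift grows by one for each successive letter.
On learn: l+6=r, e+7=l, a+8=i, r+9=a, n+10=x.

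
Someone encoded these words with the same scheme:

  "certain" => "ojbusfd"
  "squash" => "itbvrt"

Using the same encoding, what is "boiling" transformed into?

hojmjpc

The output letters match the input read backwards, each shifted +1: certain reversed is niatrec. The word is reversed, then every letter is shifted forward by 1.
Applying it to boiling: reverse → gniliob; then shift: g+1=h, n+1=o, i+1=j, l+1=m, i+1=j, o+1=p, b+1=c.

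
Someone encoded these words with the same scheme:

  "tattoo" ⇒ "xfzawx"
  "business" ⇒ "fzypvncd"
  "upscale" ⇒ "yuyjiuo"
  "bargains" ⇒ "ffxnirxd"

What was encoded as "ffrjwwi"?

balcony

In tattoo: t→x is +4, a→f is +5, t→z is +6, t→a is +7 — the shift increases by 1 each position. Letter i (0-indexed) is shifted by i+4, so successive shifts are 4, 5, 6, ….
Reversing it on ffrjwwi: f−4=b, f−5=a, r−6=l, j−7=c, w−8=o, w−9=n, i−10=y.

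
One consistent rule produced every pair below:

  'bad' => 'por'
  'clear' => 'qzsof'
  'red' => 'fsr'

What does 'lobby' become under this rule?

zcppm

Compare letters: b→p is +14, a→o is +14, d→r is +14 — a constant shift. This is a Caesar cipher with shift 14.
On lobby: l+14=z, o+14=c, b+14=p, b+14=p, y+14=m.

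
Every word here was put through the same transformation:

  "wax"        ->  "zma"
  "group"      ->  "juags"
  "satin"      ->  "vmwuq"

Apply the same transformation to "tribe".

wuueq

The shift depends on letter class: consonant w→z is +3, but vowel a→m is +12. Vowels shift forward by 12 and consonants shift forward by 3.
For tribe: t(cons)+3=w, r(cons)+3=u, i(vowel)+12=u, b(cons)+3=e, e(vowel)+12=q.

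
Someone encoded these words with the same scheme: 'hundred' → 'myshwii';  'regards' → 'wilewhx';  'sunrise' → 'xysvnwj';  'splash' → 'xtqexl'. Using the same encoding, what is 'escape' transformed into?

Shifts by position in hundred: pos 0: h→m (+5), pos 1: u→y (+4), pos 2: n→s (+5), pos 3: d→h (+4) — repeating every 2. The shifts repeat in a cycle of length 2: positions 0,1,… shift by +5, +4, then the pattern repeats.
On escape: e+5=j, s+4=w, c+5=h, a+4=e, p+5=u, e+4=i.

jwheui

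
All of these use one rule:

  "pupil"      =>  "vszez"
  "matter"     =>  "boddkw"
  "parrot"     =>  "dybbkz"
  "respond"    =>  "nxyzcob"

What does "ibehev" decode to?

The output letters match the input read backwards, each shifted +10: pupil reversed is lipup. Two steps: reverse the string, then apply a Caesar shift of +10.
Undoing it on ibehev: shift back: i−10=y, b−10=r, e−10=u, h−10=x, e−10=u, v−10=l → yruxul; then reverse → luxury.

luxury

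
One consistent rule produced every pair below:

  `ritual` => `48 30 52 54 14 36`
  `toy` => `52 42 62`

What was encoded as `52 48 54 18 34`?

r(#18)→48 and i(#9)→30: differences scale by 2, so n = 2·pos + 12. The formula is n = 2×(alphabet index, a=1) + 12.
Undoing it on 52 48 54 18 34: 52→(52−12)÷2=20=t, 48→(48−12)÷2=18=r, 54→(54−12)÷2=21=u, 18→(18−12)÷2=3=c, 34→(34−12)÷2=11=k.

truck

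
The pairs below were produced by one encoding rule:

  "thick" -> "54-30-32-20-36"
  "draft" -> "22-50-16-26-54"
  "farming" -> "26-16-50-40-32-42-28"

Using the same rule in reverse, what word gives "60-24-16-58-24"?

weave

t(#20)→54 and h(#8)→30: differences scale by 2, so n = 2·pos + 14. With a=1..z=26, the number is 2·pos + 14.
Decoding 60-24-16-58-24: 60→(60−14)÷2=23=w, 24→(24−14)÷2=5=e, 16→(16−14)÷2=1=a, 58→(58−14)÷2=22=v, 24→(24−14)÷2=5=e.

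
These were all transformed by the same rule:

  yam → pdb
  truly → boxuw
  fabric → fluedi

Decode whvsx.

upset

Two steps: reverse the string, then apply a Caesar shift of +3.
Undoing it on whvsx: shift back: w−3=t, h−3=e, v−3=s, s−3=p, x−3=u → tespu; then reverse → upset.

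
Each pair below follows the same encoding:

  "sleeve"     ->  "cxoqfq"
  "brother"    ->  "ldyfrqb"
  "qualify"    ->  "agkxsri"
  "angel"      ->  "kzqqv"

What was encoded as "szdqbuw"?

It's a Vigenère-style cipher with numeric key [10,12]: position i shifts by key[i mod 2].
Reversing it on szdqbuw: s−10=i, z−12=n, d−10=t, q−12=e, b−10=r, u−12=i, w−10=m.

interim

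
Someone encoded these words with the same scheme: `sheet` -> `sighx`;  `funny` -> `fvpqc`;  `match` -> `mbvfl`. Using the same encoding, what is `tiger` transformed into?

tjihv

In sheet: s→s is +0, h→i is +1, e→g is +2, e→h is +3 — the shift increases by 1 each position. Letter i (0-indexed) is shifted by i+0, so successive shifts are 0, 1, 2, ….
For tiger: t+0=t, i+1=j, g+2=i, e+3=h, r+4=v.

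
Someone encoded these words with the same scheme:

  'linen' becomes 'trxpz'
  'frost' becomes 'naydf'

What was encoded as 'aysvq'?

In linen: l→t is +8, i→r is +9, n→x is +10, e→p is +11 — the shift increases by 1 each position. Letter i (0-indexed) is shifted by i+8, so successive shifts are 8, 9, 10, ….
Decoding aysvq: a−8=s, y−9=p, s−10=i, v−11=k, q−12=e.

spike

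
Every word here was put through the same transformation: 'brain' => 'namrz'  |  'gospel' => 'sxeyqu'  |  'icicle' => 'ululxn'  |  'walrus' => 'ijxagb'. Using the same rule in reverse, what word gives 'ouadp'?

cloud

The shifts repeat in a cycle of length 2: positions 0,1,… shift by +12, +9, then the pattern repeats.
Undoing it on ouadp: o−12=c, u−9=l, a−12=o, d−9=u, p−12=d.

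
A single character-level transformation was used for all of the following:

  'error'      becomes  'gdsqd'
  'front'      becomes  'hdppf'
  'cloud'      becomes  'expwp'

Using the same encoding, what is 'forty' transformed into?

hasvk

Shifts by position in error: pos 0: e→g (+2), pos 1: r→d (+12), pos 2: r→s (+1), pos 3: o→q (+2), pos 4: r→d (+12) — repeating every 3. The shifts repeat in a cycle of length 3: positions 0,1,… shift by +2, +12, +1, then the pattern repeats.
Applying it to forty: f+2=h, o+12=a, r+1=s, t+2=v, y+12=k.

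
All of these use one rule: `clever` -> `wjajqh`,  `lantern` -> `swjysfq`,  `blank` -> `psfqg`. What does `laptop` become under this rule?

The output letters match the input read backwards, each shifted +5: clever reversed is revelc. The word is reversed, then every letter is shifted forward by 5.
On laptop: reverse → potpal; then shift: p+5=u, o+5=t, t+5=y, p+5=u, a+5=f, l+5=q.

utyufq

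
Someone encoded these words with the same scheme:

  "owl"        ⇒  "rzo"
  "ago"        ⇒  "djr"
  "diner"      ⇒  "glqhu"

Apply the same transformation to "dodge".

grgjh

Compare letters: o→r is +3, w→z is +3, l→o is +3 — a constant shift. Every letter moves 3 places later in the alphabet, wrapping around z→a.
On dodge: d+3=g, o+3=r, d+3=g, g+3=j, e+3=h.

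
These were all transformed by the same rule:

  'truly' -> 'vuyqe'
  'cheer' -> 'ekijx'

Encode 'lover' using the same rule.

nrzjx

In truly: t→v is +2, r→u is +3, u→y is +4, l→q is +5 — the shift increases by 1 each position. Each letter shifts forward by (position + 2), i.e. 2, 3, 4, … — the shift grows by one for each successive letter.
Applying it to lover: l+2=n, o+3=r, v+4=z, e+5=j, r+6=x.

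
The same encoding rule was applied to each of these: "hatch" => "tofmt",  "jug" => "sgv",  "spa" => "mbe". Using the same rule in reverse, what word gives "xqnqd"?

The output letters match the input read backwards, each shifted +12: hatch reversed is hctah. Read the word backwards and shift each letter +12.
Reversing it on xqnqd: shift back: x−12=l, q−12=e, n−12=b, q−12=e, d−12=r → leber; then reverse → rebel.

rebel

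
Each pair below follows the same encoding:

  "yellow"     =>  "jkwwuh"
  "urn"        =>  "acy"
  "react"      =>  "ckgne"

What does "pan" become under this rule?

agy

The shift depends on letter class: consonant y→j is +11, but vowel e→k is +6. The rule splits by letter class: vowels +6, consonants +11.
For pan: p(cons)+11=a, a(vowel)+6=g, n(cons)+11=y.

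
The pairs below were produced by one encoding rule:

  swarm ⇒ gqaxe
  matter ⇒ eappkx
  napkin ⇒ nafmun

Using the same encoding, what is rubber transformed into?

s(18)→g(6) and w(22)→q(16) fit y≡9x+0 (mod 26); the inverse of 9 mod 26 is 3. Each letter's alphabet position (a=0..z=25) is mapped through 9·x+0 mod 26 — an affine cipher.
Applying it to rubber: r(17)→9·17+0≡23=x; u(20)→9·20+0≡24=y; b(1)→9·1+0≡9=j; b(1)→9·1+0≡9=j; e(4)→9·4+0≡10=k; r(17)→9·17+0≡23=x (all mod 26).

xyjjkx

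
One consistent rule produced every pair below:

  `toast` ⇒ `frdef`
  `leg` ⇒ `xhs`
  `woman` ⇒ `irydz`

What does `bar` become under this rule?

ndd

Two shifts are in play — +3 for a/e/i/o/u, +12 for every other letter.
Applying it to bar: b(cons)+12=n, a(vowel)+3=d, r(cons)+12=d.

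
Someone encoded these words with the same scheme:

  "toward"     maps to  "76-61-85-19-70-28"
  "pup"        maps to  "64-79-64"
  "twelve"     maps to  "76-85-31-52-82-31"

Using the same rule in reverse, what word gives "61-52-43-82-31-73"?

olives

t(#20)→76 and o(#15)→61: differences scale by 3, so n = 3·pos + 16. With a=1..z=26, the number is 3·pos + 16.
Undoing it on 61-52-43-82-31-73: 61→(61−16)÷3=15=o, 52→(52−16)÷3=12=l, 43→(43−16)÷3=9=i, 82→(82−16)÷3=22=v, 31→(31−16)÷3=5=e, 73→(73−16)÷3=19=s.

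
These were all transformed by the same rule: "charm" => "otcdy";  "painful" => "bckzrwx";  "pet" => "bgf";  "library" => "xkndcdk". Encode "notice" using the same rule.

The shift depends on letter class: consonant c→o is +12, but vowel a→c is +2. The rule splits by letter class: vowels +2, consonants +12.
Applying it to notice: n(cons)+12=z, o(vowel)+2=q, t(cons)+12=f, i(vowel)+2=k, c(cons)+12=o, e(vowel)+2=g.

zqfkog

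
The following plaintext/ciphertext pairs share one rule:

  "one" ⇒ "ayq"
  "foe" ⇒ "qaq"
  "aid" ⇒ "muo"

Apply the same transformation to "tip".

eua

Two shifts are in play — +12 for a/e/i/o/u, +11 for every other letter.
For tip: t(cons)+11=e, i(vowel)+12=u, p(cons)+11=a.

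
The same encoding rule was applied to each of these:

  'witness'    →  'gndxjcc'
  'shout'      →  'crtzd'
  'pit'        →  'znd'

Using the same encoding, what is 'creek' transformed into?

mbjju

The rule splits by letter class: vowels +5, consonants +10.
Applying it to creek: c(cons)+10=m, r(cons)+10=b, e(vowel)+5=j, e(vowel)+5=j, k(cons)+10=u.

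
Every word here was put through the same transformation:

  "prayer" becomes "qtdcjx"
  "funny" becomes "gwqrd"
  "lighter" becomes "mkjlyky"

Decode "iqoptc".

In prayer: p→q is +1, r→t is +2, a→d is +3, y→c is +4 — the shift increases by 1 each position. The shift increases by 1 at each position, starting from +1: 1, 2, 3, ….
Decoding iqoptc: i−1=h, q−2=o, o−3=l, p−4=l, t−5=o, c−6=w.

hollow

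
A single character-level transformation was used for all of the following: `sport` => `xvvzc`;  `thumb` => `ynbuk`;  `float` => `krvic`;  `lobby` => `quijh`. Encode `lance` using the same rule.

qgukn

In sport: s→x is +5, p→v is +6, o→v is +7, r→z is +8 — the shift increases by 1 each position. Each letter shifts forward by (position + 5), i.e. 5, 6, 7, … — the shift grows by one for each successive letter.
For lance: l+5=q, a+6=g, n+7=u, c+8=k, e+9=n.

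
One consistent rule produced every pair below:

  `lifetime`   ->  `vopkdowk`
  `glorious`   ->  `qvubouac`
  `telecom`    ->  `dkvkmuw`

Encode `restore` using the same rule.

bkcdubk

The shift depends on letter class: consonant l→v is +10, but vowel i→o is +6. Vowels shift forward by 6 and consonants shift forward by 10.
For restore: r(cons)+10=b, e(vowel)+6=k, s(cons)+10=c, t(cons)+10=d, o(vowel)+6=u, r(cons)+10=b, e(vowel)+6=k.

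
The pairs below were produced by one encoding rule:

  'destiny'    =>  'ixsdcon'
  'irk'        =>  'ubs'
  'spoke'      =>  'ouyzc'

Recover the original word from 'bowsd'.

timer

The output letters match the input read backwards, each shifted +10: destiny reversed is ynitsed. The word is reversed, then every letter is shifted forward by 10.
Decoding bowsd: shift back: b−10=r, o−10=e, w−10=m, s−10=i, d−10=t → remit; then reverse → timer.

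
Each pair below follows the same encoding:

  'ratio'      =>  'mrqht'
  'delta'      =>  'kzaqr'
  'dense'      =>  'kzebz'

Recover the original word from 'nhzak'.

This is an affine cipher: with a=0,…,z=25, each position x becomes (15x+17) mod 26.
Reversing it on nhzak: n(13)→7·(13−17)≡24=y; h(7)→7·(7−17)≡8=i; z(25)→7·(25−17)≡4=e; a(0)→7·(0−17)≡11=l; k(10)→7·(10−17)≡3=d (all mod 26).

yield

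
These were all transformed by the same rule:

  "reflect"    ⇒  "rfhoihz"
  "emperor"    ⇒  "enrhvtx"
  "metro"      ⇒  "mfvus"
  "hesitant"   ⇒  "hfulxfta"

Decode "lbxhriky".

In reflect: r→r is +0, e→f is +1, f→h is +2, l→o is +3 — the shift increases by 1 each position. Letter i (0-indexed) is shifted by i+0, so successive shifts are 0, 1, 2, ….
Undoing it on lbxhriky: l−0=l, b−1=a, x−2=v, h−3=e, r−4=n, i−5=d, k−6=e, y−7=r.

lavender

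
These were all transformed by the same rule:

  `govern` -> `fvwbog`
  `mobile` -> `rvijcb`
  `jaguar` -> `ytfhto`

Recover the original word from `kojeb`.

This is an affine cipher: with a=0,…,z=25, each position x becomes (15x+19) mod 26.
Reversing it on kojeb: k(10)→7·(10−19)≡15=p; o(14)→7·(14−19)≡17=r; j(9)→7·(9−19)≡8=i; e(4)→7·(4−19)≡25=z; b(1)→7·(1−19)≡4=e (all mod 26).

prize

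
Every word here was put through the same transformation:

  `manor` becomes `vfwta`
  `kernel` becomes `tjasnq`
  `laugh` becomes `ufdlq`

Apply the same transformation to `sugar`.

bzpfa

Shifts by position in manor: pos 0: m→v (+9), pos 1: a→f (+5), pos 2: n→w (+9), pos 3: o→t (+5) — repeating every 2. It's a Vigenère-style cipher with numeric key [9,5]: position i shifts by key[i mod 2].
For sugar: s+9=b, u+5=z, g+9=p, a+5=f, r+9=a.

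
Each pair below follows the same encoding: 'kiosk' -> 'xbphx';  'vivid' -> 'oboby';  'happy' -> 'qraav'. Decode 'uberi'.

final

Treating letters as 0–25, the rule is x ↦ 11x + 17 (mod 26).
Decoding uberi: u(20)→19·(20−17)≡5=f; b(1)→19·(1−17)≡8=i; e(4)→19·(4−17)≡13=n; r(17)→19·(17−17)≡0=a; i(8)→19·(8−17)≡11=l (all mod 26).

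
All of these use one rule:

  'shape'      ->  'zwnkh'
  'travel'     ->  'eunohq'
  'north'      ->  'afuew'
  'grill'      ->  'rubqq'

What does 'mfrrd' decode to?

s(18)→z(25) and h(7)→w(22) fit y≡5x+13 (mod 26); the inverse of 5 mod 26 is 21. Each letter's alphabet position (a=0..z=25) is mapped through 5·x+13 mod 26 — an affine cipher.
Undoing it on mfrrd: m(12)→21·(12−13)≡5=f; f(5)→21·(5−13)≡14=o; r(17)→21·(17−13)≡6=g; r(17)→21·(17−13)≡6=g; d(3)→21·(3−13)≡24=y (all mod 26).

foggy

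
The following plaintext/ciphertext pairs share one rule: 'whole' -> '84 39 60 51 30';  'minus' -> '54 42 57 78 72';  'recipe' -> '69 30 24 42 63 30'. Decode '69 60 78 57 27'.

round

The formula is n = 3×(alphabet index, a=1) + 15.
Decoding 69 60 78 57 27: 69→(69−15)÷3=18=r, 60→(60−15)÷3=15=o, 78→(78−15)÷3=21=u, 57→(57−15)÷3=14=n, 27→(27−15)÷3=4=d.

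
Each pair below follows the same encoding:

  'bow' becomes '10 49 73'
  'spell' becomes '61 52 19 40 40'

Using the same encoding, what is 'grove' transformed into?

Each letter becomes 3×(its alphabet position, a=1..z=26) + 4.
For grove: g=7→25, r=18→58, o=15→49, v=22→70, e=5→19.

25 58 49 70 19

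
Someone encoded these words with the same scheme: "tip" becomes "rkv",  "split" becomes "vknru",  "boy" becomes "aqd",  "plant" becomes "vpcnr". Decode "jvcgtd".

The output letters match the input read backwards, each shifted +2: tip reversed is pit. Two steps: reverse the string, then apply a Caesar shift of +2.
Undoing it on jvcgtd: shift back: j−2=h, v−2=t, c−2=a, g−2=e, t−2=r, d−2=b → htaerb; then reverse → breath.

breath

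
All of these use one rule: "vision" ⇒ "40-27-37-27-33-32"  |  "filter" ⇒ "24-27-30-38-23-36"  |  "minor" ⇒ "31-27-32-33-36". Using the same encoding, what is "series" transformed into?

v is letter #22 and maps to 40: an offset of 18. Each letter is replaced by its alphabet position (a=1..z=26) + 18.
On series: s=19→37, e=5→23, r=18→36, i=9→27, e=5→23, s=19→37.

37-23-36-27-23-37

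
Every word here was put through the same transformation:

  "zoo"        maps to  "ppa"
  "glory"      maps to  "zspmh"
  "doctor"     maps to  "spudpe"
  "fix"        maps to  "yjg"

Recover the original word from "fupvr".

The output letters match the input read backwards, each shifted +1: zoo reversed is ooz. The word is reversed, then every letter is shifted forward by 1.
Undoing it on fupvr: shift back: f−1=e, u−1=t, p−1=o, v−1=u, r−1=q → etouq; then reverse → quote.

quote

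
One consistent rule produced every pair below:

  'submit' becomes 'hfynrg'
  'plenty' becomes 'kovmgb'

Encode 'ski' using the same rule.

hpr

Each pair mirrors across the alphabet (s↔h, u↔f, b↔y): positions sum to 25. Each letter is replaced by its mirror in the alphabet: a↔z, b↔y, c↔x, and so on (the Atbash cipher).
Applying it to ski: s↔h, k↔p, i↔r.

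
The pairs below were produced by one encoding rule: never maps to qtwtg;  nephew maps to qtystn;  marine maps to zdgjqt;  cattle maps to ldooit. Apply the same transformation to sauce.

This is an affine cipher: with a=0,…,z=25, each position x becomes (17x+3) mod 26.
Applying it to sauce: s(18)→17·18+3≡23=x; a(0)→17·0+3≡3=d; u(20)→17·20+3≡5=f; c(2)→17·2+3≡11=l; e(4)→17·4+3≡19=t (all mod 26).

xdflt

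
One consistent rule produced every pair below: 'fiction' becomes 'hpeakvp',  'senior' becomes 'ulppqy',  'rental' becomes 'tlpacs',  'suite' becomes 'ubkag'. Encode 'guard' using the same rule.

ibcyf

Shifts by position in fiction: pos 0: f→h (+2), pos 1: i→p (+7), pos 2: c→e (+2), pos 3: t→a (+7) — repeating every 2. The shifts repeat in a cycle of length 2: positions 0,1,… shift by +2, +7, then the pattern repeats.
On guard: g+2=i, u+7=b, a+2=c, r+7=y, d+2=f.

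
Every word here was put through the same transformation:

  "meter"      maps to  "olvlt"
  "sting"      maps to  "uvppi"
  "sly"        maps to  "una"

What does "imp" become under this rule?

Vowels shift forward by 7 and consonants shift forward by 2.
For imp: i(vowel)+7=p, m(cons)+2=o, p(cons)+2=r.

por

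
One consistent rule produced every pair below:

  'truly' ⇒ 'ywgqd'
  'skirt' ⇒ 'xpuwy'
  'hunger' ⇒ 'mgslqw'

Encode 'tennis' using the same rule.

yqssux

The shift depends on letter class: consonant t→y is +5, but vowel u→g is +12. Two shifts are in play — +12 for a/e/i/o/u, +5 for every other letter.
On tennis: t(cons)+5=y, e(vowel)+12=q, n(cons)+5=s, n(cons)+5=s, i(vowel)+12=u, s(cons)+5=x.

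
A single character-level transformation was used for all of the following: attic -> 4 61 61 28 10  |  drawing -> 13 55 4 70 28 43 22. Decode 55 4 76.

a(#1)→4 and t(#20)→61: differences scale by 3, so n = 3·pos + 1. The formula is n = 3×(alphabet index, a=1) + 1.
Undoing it on 55 4 76: 55→(55−1)÷3=18=r, 4→(4−1)÷3=1=a, 76→(76−1)÷3=25=y.

ray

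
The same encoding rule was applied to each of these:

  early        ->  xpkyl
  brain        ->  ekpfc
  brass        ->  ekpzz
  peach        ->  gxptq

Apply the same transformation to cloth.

e(4)→x(23) and a(0)→p(15) fit y≡15x+15 (mod 26); the inverse of 15 mod 26 is 7. This is an affine cipher: with a=0,…,z=25, each position x becomes (15x+15) mod 26.
On cloth: c(2)→15·2+15≡19=t; l(11)→15·11+15≡24=y; o(14)→15·14+15≡17=r; t(19)→15·19+15≡14=o; h(7)→15·7+15≡16=q (all mod 26).

tyroq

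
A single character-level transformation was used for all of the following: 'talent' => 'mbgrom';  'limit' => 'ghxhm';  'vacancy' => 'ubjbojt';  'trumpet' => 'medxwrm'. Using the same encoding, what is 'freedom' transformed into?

ierrafx

t(19)→m(12) and a(0)→b(1) fit y≡17x+1 (mod 26); the inverse of 17 mod 26 is 23. Treating letters as 0–25, the rule is x ↦ 17x + 1 (mod 26).
For freedom: f(5)→17·5+1≡8=i; r(17)→17·17+1≡4=e; e(4)→17·4+1≡17=r; e(4)→17·4+1≡17=r; d(3)→17·3+1≡0=a; o(14)→17·14+1≡5=f; m(12)→17·12+1≡23=x (all mod 26).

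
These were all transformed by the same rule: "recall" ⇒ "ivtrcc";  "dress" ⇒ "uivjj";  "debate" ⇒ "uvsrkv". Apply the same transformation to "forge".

Compare letters: r→i is +17, e→v is +17, c→t is +17 — a constant shift. It's a constant shift of +17 (ROT17).
On forge: f+17=w, o+17=f, r+17=i, g+17=x, e+17=v.

wfixv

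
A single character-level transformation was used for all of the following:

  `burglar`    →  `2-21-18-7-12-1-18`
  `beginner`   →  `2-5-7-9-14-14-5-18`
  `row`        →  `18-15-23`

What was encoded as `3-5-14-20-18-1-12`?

central

b is letter #2 and maps to 2: an offset of 0. Each letter is replaced by its alphabet position (a=1, b=2, …, z=26).
Undoing it on 3-5-14-20-18-1-12: 3=c, 5=e, 14=n, 20=t, 18=r, 1=a, 12=l.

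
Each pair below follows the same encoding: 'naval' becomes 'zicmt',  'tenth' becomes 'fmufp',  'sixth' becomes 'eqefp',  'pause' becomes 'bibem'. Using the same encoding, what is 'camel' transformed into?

oitqt

Shifts by position in naval: pos 0: n→z (+12), pos 1: a→i (+8), pos 2: v→c (+7), pos 3: a→m (+12), pos 4: l→t (+8) — repeating every 3. A repeating key of period 3 is used — shifts +12, +8, +7 over and over.
On camel: c+12=o, a+8=i, m+7=t, e+12=q, l+8=t.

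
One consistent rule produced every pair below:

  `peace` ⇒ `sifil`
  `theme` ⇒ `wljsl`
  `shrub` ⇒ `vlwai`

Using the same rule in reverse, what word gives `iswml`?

forge

In peace: p→s is +3, e→i is +4, a→f is +5, c→i is +6 — the shift increases by 1 each position. The shift increases by 1 at each position, starting from +3: 3, 4, 5, ….
Undoing it on iswml: i−3=f, s−4=o, w−5=r, m−6=g, l−7=e.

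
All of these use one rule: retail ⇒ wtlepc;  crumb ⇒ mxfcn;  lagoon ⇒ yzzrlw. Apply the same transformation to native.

The output letters match the input read backwards, each shifted +11: retail reversed is liater. Two steps: reverse the string, then apply a Caesar shift of +11.
For native: reverse → evitan; then shift: e+11=p, v+11=g, i+11=t, t+11=e, a+11=l, n+11=y.

pgtely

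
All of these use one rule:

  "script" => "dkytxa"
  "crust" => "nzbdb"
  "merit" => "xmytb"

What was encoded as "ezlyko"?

Shifts by position in script: pos 0: s→d (+11), pos 1: c→k (+8), pos 2: r→y (+7), pos 3: i→t (+11), pos 4: p→x (+8), pos 5: t→a (+7) — repeating every 3. It's a Vigenère-style cipher with numeric key [11,8,7]: position i shifts by key[i mod 3].
Reversing it on ezlyko: e−11=t, z−8=r, l−7=e, y−11=n, k−8=c, o−7=h.

trench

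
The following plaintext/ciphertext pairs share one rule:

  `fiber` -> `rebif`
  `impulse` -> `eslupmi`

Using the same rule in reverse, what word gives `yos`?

soy

The output letters match the input read backwards: fiber reversed is rebif. It's just the letters in reverse order.
Reversing it on yos: then reverse → soy.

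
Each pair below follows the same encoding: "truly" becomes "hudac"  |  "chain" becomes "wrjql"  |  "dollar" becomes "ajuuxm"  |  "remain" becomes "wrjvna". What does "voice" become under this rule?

The output letters match the input read backwards, each shifted +9: truly reversed is ylurt. The word is reversed, then every letter is shifted forward by 9.
Applying it to voice: reverse → eciov; then shift: e+9=n, c+9=l, i+9=r, o+9=x, v+9=e.

nlrxe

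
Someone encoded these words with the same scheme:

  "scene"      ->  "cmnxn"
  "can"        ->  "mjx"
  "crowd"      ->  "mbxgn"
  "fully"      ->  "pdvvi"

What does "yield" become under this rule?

Vowels shift forward by 9 and consonants shift forward by 10.
On yield: y(cons)+10=i, i(vowel)+9=r, e(vowel)+9=n, l(cons)+10=v, d(cons)+10=n.

irnvn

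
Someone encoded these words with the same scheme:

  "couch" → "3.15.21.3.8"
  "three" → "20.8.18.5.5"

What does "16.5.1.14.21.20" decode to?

c is letter #3 and maps to 3: an offset of 0. Letters become their 1-indexed alphabet positions: a=1 … z=26.
Undoing it on 16.5.1.14.21.20: 16=p, 5=e, 1=a, 14=n, 21=u, 20=t.

peanut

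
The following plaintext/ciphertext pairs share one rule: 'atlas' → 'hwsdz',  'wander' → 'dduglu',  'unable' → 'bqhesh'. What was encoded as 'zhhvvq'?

season

Shifts by position in atlas: pos 0: a→h (+7), pos 1: t→w (+3), pos 2: l→s (+7), pos 3: a→d (+3) — repeating every 2. The shifts repeat in a cycle of length 2: positions 0,1,… shift by +7, +3, then the pattern repeats.
Undoing it on zhhvvq: z−7=s, h−3=e, h−7=a, v−3=s, v−7=o, q−3=n.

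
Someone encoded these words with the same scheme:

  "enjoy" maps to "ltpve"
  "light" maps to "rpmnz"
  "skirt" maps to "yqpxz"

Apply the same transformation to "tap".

zhv

The shift depends on letter class: consonant n→t is +6, but vowel e→l is +7. The rule splits by letter class: vowels +7, consonants +6.
On tap: t(cons)+6=z, a(vowel)+7=h, p(cons)+6=v.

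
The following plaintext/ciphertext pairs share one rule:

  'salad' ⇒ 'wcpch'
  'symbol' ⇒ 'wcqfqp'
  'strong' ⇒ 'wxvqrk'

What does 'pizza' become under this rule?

The shift depends on letter class: consonant s→w is +4, but vowel a→c is +2. The rule splits by letter class: vowels +2, consonants +4.
For pizza: p(cons)+4=t, i(vowel)+2=k, z(cons)+4=d, z(cons)+4=d, a(vowel)+2=c.

tkddc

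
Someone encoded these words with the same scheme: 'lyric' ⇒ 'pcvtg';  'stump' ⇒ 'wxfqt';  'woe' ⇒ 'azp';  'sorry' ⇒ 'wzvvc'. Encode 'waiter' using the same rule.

altxpv

The shift depends on letter class: consonant l→p is +4, but vowel i→t is +11. Two shifts are in play — +11 for a/e/i/o/u, +4 for every other letter.
Applying it to waiter: w(cons)+4=a, a(vowel)+11=l, i(vowel)+11=t, t(cons)+4=x, e(vowel)+11=p, r(cons)+4=v.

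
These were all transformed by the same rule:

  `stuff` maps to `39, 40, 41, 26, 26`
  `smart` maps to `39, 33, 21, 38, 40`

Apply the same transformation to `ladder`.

s is letter #19 and maps to 39: an offset of 20. Letters become their 1-based position plus 20 (so a→21, b→22, …).
On ladder: l=12→32, a=1→21, d=4→24, d=4→24, e=5→25, r=18→38.

32, 21, 24, 24, 25, 38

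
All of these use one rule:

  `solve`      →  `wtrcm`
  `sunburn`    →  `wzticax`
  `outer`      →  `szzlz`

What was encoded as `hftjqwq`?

Each letter shifts forward by (position + 4), i.e. 4, 5, 6, … — the shift grows by one for each successive letter.
Undoing it on hftjqwq: h−4=d, f−5=a, t−6=n, j−7=c, q−8=i, w−9=n, q−10=g.

dancing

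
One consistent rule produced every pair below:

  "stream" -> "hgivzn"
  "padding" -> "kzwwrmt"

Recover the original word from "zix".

arc

Each pair mirrors across the alphabet (s↔h, t↔g, r↔i): positions sum to 25. This is the alphabet-reversal cipher (Atbash): a becomes z, b becomes y, etc.
Decoding zix: z↔a, i↔r, x↔c.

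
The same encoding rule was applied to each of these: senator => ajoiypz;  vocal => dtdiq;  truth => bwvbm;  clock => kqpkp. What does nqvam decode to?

flush

Shifts by position in senator: pos 0: s→a (+8), pos 1: e→j (+5), pos 2: n→o (+1), pos 3: a→i (+8), pos 4: t→y (+5), pos 5: o→p (+1) — repeating every 3. A repeating key of period 3 is used — shifts +8, +5, +1 over and over.
Reversing it on nqvam: n−8=f, q−5=l, v−1=u, a−8=s, m−5=h.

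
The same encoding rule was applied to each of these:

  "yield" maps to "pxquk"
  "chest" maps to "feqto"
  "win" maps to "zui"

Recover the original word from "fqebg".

The output letters match the input read backwards, each shifted +12: yield reversed is dleiy. Read the word backwards and shift each letter +12.
Reversing it on fqebg: shift back: f−12=t, q−12=e, e−12=s, b−12=p, g−12=u → tespu; then reverse → upset.

upset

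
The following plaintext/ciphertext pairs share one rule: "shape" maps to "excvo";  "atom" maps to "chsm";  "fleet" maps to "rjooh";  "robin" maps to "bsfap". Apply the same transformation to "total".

s(18)→e(4) and h(7)→x(23) fit y≡3x+2 (mod 26); the inverse of 3 mod 26 is 9. Treating letters as 0–25, the rule is x ↦ 3x + 2 (mod 26).
Applying it to total: t(19)→3·19+2≡7=h; o(14)→3·14+2≡18=s; t(19)→3·19+2≡7=h; a(0)→3·0+2≡2=c; l(11)→3·11+2≡9=j (all mod 26).

hshcj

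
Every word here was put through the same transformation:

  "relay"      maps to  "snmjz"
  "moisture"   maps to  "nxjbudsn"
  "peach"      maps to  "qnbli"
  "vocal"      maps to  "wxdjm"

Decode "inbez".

heavy

Shifts by position in relay: pos 0: r→s (+1), pos 1: e→n (+9), pos 2: l→m (+1), pos 3: a→j (+9) — repeating every 2. A repeating key of period 2 is used — shifts +1, +9 over and over.
Decoding inbez: i−1=h, n−9=e, b−1=a, e−9=v, z−1=y.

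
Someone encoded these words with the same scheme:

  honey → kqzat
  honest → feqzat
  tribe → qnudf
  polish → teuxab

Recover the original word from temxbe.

Read the word backwards and shift each letter +12.
Decoding temxbe: shift back: t−12=h, e−12=s, m−12=a, x−12=l, b−12=p, e−12=s → hsalps; then reverse → splash.

splash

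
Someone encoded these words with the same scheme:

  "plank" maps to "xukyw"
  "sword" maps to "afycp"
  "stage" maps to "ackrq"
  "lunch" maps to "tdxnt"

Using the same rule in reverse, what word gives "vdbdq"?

In plank: p→x is +8, l→u is +9, a→k is +10, n→y is +11 — the shift increases by 1 each position. Each letter shifts forward by (position + 8), i.e. 8, 9, 10, … — the shift grows by one for each successive letter.
Reversing it on vdbdq: v−8=n, d−9=u, b−10=r, d−11=s, q−12=e.

nurse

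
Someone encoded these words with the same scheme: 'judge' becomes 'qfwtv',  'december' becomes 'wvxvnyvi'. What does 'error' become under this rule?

Each pair mirrors across the alphabet (j↔q, u↔f, d↔w): positions sum to 25. Each letter is replaced by its mirror in the alphabet: a↔z, b↔y, c↔x, and so on (the Atbash cipher).
On error: e↔v, r↔i, r↔i, o↔l, r↔i.

viili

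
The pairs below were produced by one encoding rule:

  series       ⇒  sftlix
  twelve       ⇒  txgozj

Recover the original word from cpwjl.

In series: s→s is +0, e→f is +1, r→t is +2, i→l is +3 — the shift increases by 1 each position. Each letter shifts forward by its position index (0, 1, 2, …) — the shift grows by one for each successive letter.
Undoing it on cpwjl: c−0=c, p−1=o, w−2=u, j−3=g, l−4=h.

cough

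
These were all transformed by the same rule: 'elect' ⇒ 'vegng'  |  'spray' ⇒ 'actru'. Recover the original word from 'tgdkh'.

The output letters match the input read backwards, each shifted +2: elect reversed is tcele. Two steps: reverse the string, then apply a Caesar shift of +2.
Undoing it on tgdkh: shift back: t−2=r, g−2=e, d−2=b, k−2=i, h−2=f → rebif; then reverse → fiber.

fiber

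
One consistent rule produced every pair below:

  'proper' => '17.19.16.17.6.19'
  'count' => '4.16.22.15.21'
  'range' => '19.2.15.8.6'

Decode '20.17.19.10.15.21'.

sprint

p is letter #16 and maps to 17: an offset of 1. Each letter is replaced by its alphabet position (a=1..z=26) + 1.
Decoding 20.17.19.10.15.21: 20→(20−1)÷1=19=s, 17→(17−1)÷1=16=p, 19→(19−1)÷1=18=r, 10→(10−1)÷1=9=i, 15→(15−1)÷1=14=n, 21→(21−1)÷1=20=t.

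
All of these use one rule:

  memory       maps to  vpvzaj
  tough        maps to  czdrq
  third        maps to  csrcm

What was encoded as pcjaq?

graph

The shifts repeat in a cycle of length 2: positions 0,1,… shift by +9, +11, then the pattern repeats.
Reversing it on pcjaq: p−9=g, c−11=r, j−9=a, a−11=p, q−9=h.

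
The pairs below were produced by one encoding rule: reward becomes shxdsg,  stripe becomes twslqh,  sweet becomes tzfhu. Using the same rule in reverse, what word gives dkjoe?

Shifts by position in reward: pos 0: r→s (+1), pos 1: e→h (+3), pos 2: w→x (+1), pos 3: a→d (+3) — repeating every 2. The shifts repeat in a cycle of length 2: positions 0,1,… shift by +1, +3, then the pattern repeats.
Decoding dkjoe: d−1=c, k−3=h, j−1=i, o−3=l, e−1=d.

child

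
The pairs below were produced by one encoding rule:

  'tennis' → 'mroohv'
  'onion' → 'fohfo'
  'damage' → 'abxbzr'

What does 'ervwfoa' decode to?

t(19)→m(12) and e(4)→r(17) fit y≡17x+1 (mod 26); the inverse of 17 mod 26 is 23. Each letter's alphabet position (a=0..z=25) is mapped through 17·x+1 mod 26 — an affine cipher.
Reversing it on ervwfoa: e(4)→23·(4−1)≡17=r; r(17)→23·(17−1)≡4=e; v(21)→23·(21−1)≡18=s; w(22)→23·(22−1)≡15=p; f(5)→23·(5−1)≡14=o; o(14)→23·(14−1)≡13=n; a(0)→23·(0−1)≡3=d (all mod 26).

respond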